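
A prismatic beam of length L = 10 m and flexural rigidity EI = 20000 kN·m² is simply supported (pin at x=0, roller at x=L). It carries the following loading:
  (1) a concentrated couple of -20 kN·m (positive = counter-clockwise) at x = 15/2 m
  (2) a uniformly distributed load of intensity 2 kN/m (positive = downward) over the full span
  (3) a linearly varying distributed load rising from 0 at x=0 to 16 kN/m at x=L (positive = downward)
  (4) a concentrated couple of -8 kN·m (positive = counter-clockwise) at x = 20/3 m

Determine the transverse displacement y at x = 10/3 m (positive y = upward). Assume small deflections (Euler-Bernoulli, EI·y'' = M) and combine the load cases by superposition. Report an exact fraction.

Load 1 — applied couple M₀=-20 kN·m at a=15/2 m (b=L-a=5/2):
  y_1 = (M₀x³/(6L)+C₁x)/EI  [x≤a] with C₁=M₀(3b²-L²)/(6L)=325/12 = ((-20)·(10/3)³/(6·10)+(325/12)·(10/3))/20000 = 101/25920 m
Load 2 — uniform load w=2 kN/m over full span:
  y_2 = -wx(L³-2Lx²+x³)/(24EI) = -2·(10/3)·(10³-2·10·(10/3)²+(10/3)³)/(24·20000) = -11/972 m
Load 3 — triangular load w₀=16 kN/m (0→w₀ over full span):
  y_3 = -w₀x(7L⁴-10L²x²+3x⁴)/(360LEI) = -16·(10/3)·(7·10⁴-10·10²·(10/3)²+3·(10/3)⁴)/(360·10·20000) = -32/729 m
Load 4 — applied couple M₀=-8 kN·m at a=20/3 m (b=L-a=10/3):
  y_4 = (M₀x³/(6L)+C₁x)/EI  [x≤a] with C₁=M₀(3b²-L²)/(6L)=80/9 = ((-8)·(10/3)³/(6·10)+(80/9)·(10/3))/20000 = 1/810 m
Superposition: y = Σ y_i = -11683/233280 m ≈ -0.050081 m

y(10/3) = -11683/233280 m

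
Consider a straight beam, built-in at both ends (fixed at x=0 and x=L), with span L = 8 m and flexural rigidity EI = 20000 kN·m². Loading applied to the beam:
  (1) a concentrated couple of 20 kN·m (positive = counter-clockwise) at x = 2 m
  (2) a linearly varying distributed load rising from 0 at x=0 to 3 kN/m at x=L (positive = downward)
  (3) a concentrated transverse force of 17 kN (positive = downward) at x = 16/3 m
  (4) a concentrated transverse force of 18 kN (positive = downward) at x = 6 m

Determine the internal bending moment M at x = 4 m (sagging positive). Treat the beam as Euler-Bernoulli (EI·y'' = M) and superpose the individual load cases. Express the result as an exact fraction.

Load 1 — applied couple M₀=20 kN·m at a=2 m (b=L-a=6):
  M_1 = R_Ax - M_A - M₀  [x>a] with R_A=45/16, M_A=-15/4 = (45/16)·4 - (-15/4) - 20 = -5 kN·m
Load 2 — triangular load w₀=3 kN/m (0→w₀ over full span):
  M_2 = 3w₀Lx/20 - w₀L²/30 - w₀x³/(6L) = 3·3·8·4/20 - 3·8²/30 - 3·4³/(6·8) = 4 kN·m
Load 3 — point force P=17 kN at a=16/3 m (b=L-a=8/3):
  M_3 = Pb²(3a+b)x/L³ - Pab²/L²  [x≤a] = 17·(8/3)²·(3·(16/3)+(8/3))·4/8³ - 17·(16/3)·(8/3)²/8² = 68/9 kN·m
Load 4 — point force P=18 kN at a=6 m (b=L-a=2):
  M_4 = Pb²(3a+b)x/L³ - Pab²/L²  [x≤a] = 18·2²·(3·6+2)·4/8³ - 18·6·2²/8² = 9/2 kN·m
Superposition: M = Σ M_i = 199/18 kN·m ≈ 11.055556 kN·m

M(4) = 199/18 kN·m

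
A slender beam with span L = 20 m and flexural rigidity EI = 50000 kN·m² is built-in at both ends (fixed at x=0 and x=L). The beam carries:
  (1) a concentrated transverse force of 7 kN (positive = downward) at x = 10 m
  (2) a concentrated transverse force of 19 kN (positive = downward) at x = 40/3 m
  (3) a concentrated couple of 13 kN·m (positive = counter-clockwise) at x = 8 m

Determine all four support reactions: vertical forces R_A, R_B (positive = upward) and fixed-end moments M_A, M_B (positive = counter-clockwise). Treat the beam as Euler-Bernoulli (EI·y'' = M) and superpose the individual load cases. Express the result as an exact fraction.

Load 1 — point force P=7 kN at a=10 m (b=L-a=10):
  R_A = Pb²(3a+b)/L³ = 7·10²·(3·10+10)/20³ = 7/2 kN
  M_A = Pab²/L² = 7·10·10²/20² = 35/2 kN·m
  R_B = Pa²(a+3b)/L³ = 7·10²·(10+3·10)/20³ = 7/2 kN
  M_B = -Pa²b/L² = -7·10²·10/20² = -35/2 kN·m
Load 2 — point force P=19 kN at a=40/3 m (b=L-a=20/3):
  R_A = Pb²(3a+b)/L³ = 19·(20/3)²·(3·(40/3)+(20/3))/20³ = 133/27 kN
  M_A = Pab²/L² = 19·(40/3)·(20/3)²/20² = 760/27 kN·m
  R_B = Pa²(a+3b)/L³ = 19·(40/3)²·((40/3)+3·(20/3))/20³ = 380/27 kN
  M_B = -Pa²b/L² = -19·(40/3)²·(20/3)/20² = -1520/27 kN·m
Load 3 — applied couple M₀=13 kN·m at a=8 m (b=L-a=12):
  R_A = 6M₀ab/L³ = 6·13·8·12/20³ = 117/125 kN
  M_A = M₀b(2a-b)/L² = 13·12·(2·8-12)/20² = 39/25 kN·m
  R_B = -6M₀ab/L³ = -6·13·8·12/20³ = -117/125 kN
  M_B = M₀a(2b-a)/L² = 13·8·(2·12-8)/20² = 104/25 kN·m
Superposition: R_A = 63193/6750 kN, M_A = 63731/1350 kN·m, R_B = 112307/6750 kN, M_B = -94009/1350 kN·m

R_A = 63193/6750 kN, M_A = 63731/1350 kN·m, R_B = 112307/6750 kN, M_B = -94009/1350 kN·m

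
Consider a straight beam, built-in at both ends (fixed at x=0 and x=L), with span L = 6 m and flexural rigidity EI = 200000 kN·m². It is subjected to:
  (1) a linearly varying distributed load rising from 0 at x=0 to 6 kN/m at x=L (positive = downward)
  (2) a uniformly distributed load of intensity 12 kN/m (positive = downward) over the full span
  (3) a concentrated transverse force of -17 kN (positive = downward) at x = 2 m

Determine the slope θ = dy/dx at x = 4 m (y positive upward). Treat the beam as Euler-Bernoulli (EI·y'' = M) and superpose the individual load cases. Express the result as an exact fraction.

θ(4) = 907/13500000 rad

Load 1 — triangular load w₀=6 kN/m (0→w₀ over full span):
  θ_1 = -w₀(2x(L-x)(L-2x)(x+2L)+x²(L-x)²)/(120LEI) = -6·(2·4·(6-4)·(6-2·4)·(4+2·6)+4²·(6-4)²)/(120·6·200000) = 7/375000 rad
Load 2 — uniform load w=12 kN/m over full span:
  θ_2 = -wx(L-x)(L-2x)/(12EI) = -12·4·(6-4)·(6-2·4)/(12·200000) = 1/12500 rad
Load 3 — point force P=-17 kN at a=2 m (b=L-a=4):
  θ_3 = Pa²(L-x)(2bL-(3b+a)(L-x))/(2L³EI)  [x>a] = (-17)·2²·(6-4)·(2·4·6-(3·4+2)·(6-4))/(2·6³·200000) = -17/540000 rad
Superposition: θ = Σ θ_i = 907/13500000 rad ≈ 0.000067 rad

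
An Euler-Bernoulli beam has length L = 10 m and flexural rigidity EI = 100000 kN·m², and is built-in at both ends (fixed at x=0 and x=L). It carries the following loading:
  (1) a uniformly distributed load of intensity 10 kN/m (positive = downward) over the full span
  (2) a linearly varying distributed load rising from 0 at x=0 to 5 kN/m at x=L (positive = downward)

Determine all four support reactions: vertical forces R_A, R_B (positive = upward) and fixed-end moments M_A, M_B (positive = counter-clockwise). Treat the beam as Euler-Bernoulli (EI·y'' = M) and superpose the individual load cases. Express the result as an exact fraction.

R_A = 115/2 kN, M_A = 100 kN·m, R_B = 135/2 kN, M_B = -325/3 kN·m

Load 1 — uniform load w=10 kN/m over full span:
  R_A = wL/2 = 10·10/2 = 50 kN
  M_A = wL²/12 = 10·10²/12 = 250/3 kN·m
  R_B = wL/2 = 10·10/2 = 50 kN
  M_B = -wL²/12 = -10·10²/12 = -250/3 kN·m
Load 2 — triangular load w₀=5 kN/m (0→w₀ over full span):
  R_A = 3w₀L/20 = 3·5·10/20 = 15/2 kN
  M_A = w₀L²/30 = 5·10²/30 = 50/3 kN·m
  R_B = 7w₀L/20 = 7·5·10/20 = 35/2 kN
  M_B = -w₀L²/20 = -5·10²/20 = -25 kN·m
Superposition: R_A = 115/2 kN, M_A = 100 kN·m, R_B = 135/2 kN, M_B = -325/3 kN·m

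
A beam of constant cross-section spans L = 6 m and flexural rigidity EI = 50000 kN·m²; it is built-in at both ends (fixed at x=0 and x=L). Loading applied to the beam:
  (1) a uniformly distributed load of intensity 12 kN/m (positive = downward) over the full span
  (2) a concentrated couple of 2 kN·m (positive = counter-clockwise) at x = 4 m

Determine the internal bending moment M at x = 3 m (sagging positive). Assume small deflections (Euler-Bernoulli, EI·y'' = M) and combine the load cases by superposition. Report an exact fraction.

Load 1 — uniform load w=12 kN/m over full span:
  M_1 = wLx/2 - wL²/12 - wx²/2 = 12·6·3/2 - 12·6²/12 - 12·3²/2 = 18 kN·m
Load 2 — applied couple M₀=2 kN·m at a=4 m (b=L-a=2):
  M_2 = R_Ax - M_A  [x≤a] with R_A=4/9, M_A=2/3 = (4/9)·3 - (2/3) = 2/3 kN·m
Superposition: M = Σ M_i = 56/3 kN·m ≈ 18.666667 kN·m

M(3) = 56/3 kN·m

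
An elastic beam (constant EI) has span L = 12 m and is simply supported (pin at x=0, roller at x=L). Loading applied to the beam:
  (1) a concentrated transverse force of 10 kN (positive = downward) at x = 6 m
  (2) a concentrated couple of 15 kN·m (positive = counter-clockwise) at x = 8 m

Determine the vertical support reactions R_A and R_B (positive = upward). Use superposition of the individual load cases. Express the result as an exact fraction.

Load 1 — point force P=10 kN at a=6 m (b=L-a=6):
  R_A = Pb/L = 10·6/12 = 5 kN
  R_B = Pa/L = 10·6/12 = 5 kN
Load 2 — applied couple M₀=15 kN·m at a=8 m (b=L-a=4):
  R_A = M₀/L = 15/12 = 5/4 kN
  R_B = -M₀/L = -15/12 = -5/4 kN
Superposition: R_A = 25/4 kN, R_B = 15/4 kN

R_A = 25/4 kN, R_B = 15/4 kN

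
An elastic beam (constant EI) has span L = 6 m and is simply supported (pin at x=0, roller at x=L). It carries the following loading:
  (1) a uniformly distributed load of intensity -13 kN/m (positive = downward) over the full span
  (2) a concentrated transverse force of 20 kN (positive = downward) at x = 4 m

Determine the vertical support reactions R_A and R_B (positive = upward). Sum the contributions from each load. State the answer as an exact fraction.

Load 1 — uniform load w=-13 kN/m over full span:
  R_A = wL/2 = (-13)·6/2 = -39 kN
  R_B = wL/2 = (-13)·6/2 = -39 kN
Load 2 — point force P=20 kN at a=4 m (b=L-a=2):
  R_A = Pb/L = 20·2/6 = 20/3 kN
  R_B = Pa/L = 20·4/6 = 40/3 kN
Superposition: R_A = -97/3 kN, R_B = -77/3 kN

R_A = -97/3 kN, R_B = -77/3 kN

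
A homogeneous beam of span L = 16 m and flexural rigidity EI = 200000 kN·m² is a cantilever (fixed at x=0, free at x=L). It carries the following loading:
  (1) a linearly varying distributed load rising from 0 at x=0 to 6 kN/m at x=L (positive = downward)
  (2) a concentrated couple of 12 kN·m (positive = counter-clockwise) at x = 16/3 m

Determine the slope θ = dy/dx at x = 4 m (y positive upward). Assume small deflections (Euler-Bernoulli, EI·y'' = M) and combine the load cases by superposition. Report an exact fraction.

θ(4) = -81/10000 rad

Load 1 — triangular load w₀=6 kN/m (0→w₀ over full span):
  θ_1 = (w₀Lx²/4-w₀L²x/3-w₀x⁴/(24L))/EI = (6·16·4²/4-6·16²·4/3-6·4⁴/(24·16))/200000 = -417/50000 rad
Load 2 — applied couple M₀=12 kN·m at a=16/3 m (b=L-a=32/3):
  θ_2 = M₀x/EI  [x≤a] = 12·4/200000 = 3/12500 rad
Superposition: θ = Σ θ_i = -81/10000 rad ≈ -0.008100 rad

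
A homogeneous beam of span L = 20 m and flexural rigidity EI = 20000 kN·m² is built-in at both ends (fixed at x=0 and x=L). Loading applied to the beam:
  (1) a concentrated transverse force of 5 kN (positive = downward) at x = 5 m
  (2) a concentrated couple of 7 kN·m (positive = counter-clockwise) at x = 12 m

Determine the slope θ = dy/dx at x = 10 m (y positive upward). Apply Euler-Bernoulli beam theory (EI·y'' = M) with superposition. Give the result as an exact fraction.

Load 1 — point force P=5 kN at a=5 m (b=L-a=15):
  θ_1 = Pa²(L-x)(2bL-(3b+a)(L-x))/(2L³EI)  [x>a] = 5·5²·(20-10)·(2·15·20-(3·15+5)·(20-10))/(2·20³·20000) = 1/2560 rad
Load 2 — applied couple M₀=7 kN·m at a=12 m (b=L-a=8):
  θ_2 = (R_Ax²/2 - M_Ax)/EI  [x≤a] with R_A=63/125, M_A=56/25 = ((63/125)·10²/2 - (56/25)·10)/20000 = 7/50000 rad
Superposition: θ = Σ θ_i = 849/1600000 rad ≈ 0.000531 rad

θ(10) = 849/1600000 rad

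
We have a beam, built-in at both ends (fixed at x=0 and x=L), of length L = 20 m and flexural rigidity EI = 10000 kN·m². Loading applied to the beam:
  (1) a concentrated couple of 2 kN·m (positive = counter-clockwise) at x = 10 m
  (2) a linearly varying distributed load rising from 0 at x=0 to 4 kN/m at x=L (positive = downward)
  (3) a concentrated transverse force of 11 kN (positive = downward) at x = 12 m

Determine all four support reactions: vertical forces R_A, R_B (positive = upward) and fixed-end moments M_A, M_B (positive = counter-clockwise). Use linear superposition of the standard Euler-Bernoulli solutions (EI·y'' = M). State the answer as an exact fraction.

Load 1 — applied couple M₀=2 kN·m at a=10 m (b=L-a=10):
  R_A = 6M₀ab/L³ = 6·2·10·10/20³ = 3/20 kN
  M_A = M₀b(2a-b)/L² = 2·10·(2·10-10)/20² = 1/2 kN·m
  R_B = -6M₀ab/L³ = -6·2·10·10/20³ = -3/20 kN
  M_B = M₀a(2b-a)/L² = 2·10·(2·10-10)/20² = 1/2 kN·m
Load 2 — triangular load w₀=4 kN/m (0→w₀ over full span):
  R_A = 3w₀L/20 = 3·4·20/20 = 12 kN
  M_A = w₀L²/30 = 4·20²/30 = 160/3 kN·m
  R_B = 7w₀L/20 = 7·4·20/20 = 28 kN
  M_B = -w₀L²/20 = -4·20²/20 = -80 kN·m
Load 3 — point force P=11 kN at a=12 m (b=L-a=8):
  R_A = Pb²(3a+b)/L³ = 11·8²·(3·12+8)/20³ = 484/125 kN
  M_A = Pab²/L² = 11·12·8²/20² = 528/25 kN·m
  R_B = Pa²(a+3b)/L³ = 11·12²·(12+3·8)/20³ = 891/125 kN
  M_B = -Pa²b/L² = -11·12²·8/20² = -792/25 kN·m
Superposition: R_A = 8011/500 kN, M_A = 11243/150 kN·m, R_B = 17489/500 kN, M_B = -5559/50 kN·m

R_A = 8011/500 kN, M_A = 11243/150 kN·m, R_B = 17489/500 kN, M_B = -5559/50 kN·m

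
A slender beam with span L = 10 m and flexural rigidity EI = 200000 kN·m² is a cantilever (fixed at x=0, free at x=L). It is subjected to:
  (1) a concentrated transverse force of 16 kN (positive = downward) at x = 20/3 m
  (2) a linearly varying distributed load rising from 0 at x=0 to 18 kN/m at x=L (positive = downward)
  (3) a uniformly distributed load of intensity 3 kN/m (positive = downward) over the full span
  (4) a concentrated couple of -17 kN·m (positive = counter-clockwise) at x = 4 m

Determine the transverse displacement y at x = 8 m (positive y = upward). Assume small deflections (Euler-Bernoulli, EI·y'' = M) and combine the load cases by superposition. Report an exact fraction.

y(8) = -4360291/50625000 m

Load 1 — point force P=16 kN at a=20/3 m (b=L-a=10/3):
  y_1 = -Pa²(3x-a)/(6EI)  [x>a] = -16·(20/3)²·(3·8-(20/3))/(6·200000) = -104/10125 m
Load 2 — triangular load w₀=18 kN/m (0→w₀ over full span):
  y_2 = (w₀Lx³/12-w₀L²x²/6-w₀x⁵/(120L))/EI = (18·10·8³/12-18·10²·8²/6-18·8⁵/(120·10))/200000 = -4692/78125 m
Load 3 — uniform load w=3 kN/m over full span:
  y_3 = -wx²(x²-4Lx+6L²)/(24EI) = -3·8²·(8²-4·10·8+6·10²)/(24·200000) = -43/3125 m
Load 4 — applied couple M₀=-17 kN·m at a=4 m (b=L-a=6):
  y_4 = M₀a(2x-a)/(2EI)  [x>a] = (-17)·4·(2·8-4)/(2·200000) = -51/25000 m
Superposition: y = Σ y_i = -4360291/50625000 m ≈ -0.086129 m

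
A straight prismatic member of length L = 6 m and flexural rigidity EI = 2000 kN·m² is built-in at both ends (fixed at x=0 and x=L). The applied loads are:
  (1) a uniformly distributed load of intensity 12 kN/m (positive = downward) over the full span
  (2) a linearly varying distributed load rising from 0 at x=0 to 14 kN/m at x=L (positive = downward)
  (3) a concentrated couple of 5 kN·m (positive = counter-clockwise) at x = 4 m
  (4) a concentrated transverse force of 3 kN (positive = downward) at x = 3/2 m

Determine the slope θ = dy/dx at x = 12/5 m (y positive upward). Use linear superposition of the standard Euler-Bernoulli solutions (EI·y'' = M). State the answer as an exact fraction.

θ(12/5) = -2879/312500 rad

Load 1 — uniform load w=12 kN/m over full span:
  θ_1 = -wx(L-x)(L-2x)/(12EI) = -12·(12/5)·(6-(12/5))·(6-2·(12/5))/(12·2000) = -81/15625 rad
Load 2 — triangular load w₀=14 kN/m (0→w₀ over full span):
  θ_2 = -w₀(2x(L-x)(L-2x)(x+2L)+x²(L-x)²)/(120LEI) = -14·(2·(12/5)·(6-(12/5))·(6-2·(12/5))·((12/5)+2·6)+(12/5)²·(6-(12/5))²)/(120·6·2000) = -567/156250 rad
Load 3 — applied couple M₀=5 kN·m at a=4 m (b=L-a=2):
  θ_3 = (R_Ax²/2 - M_Ax)/EI  [x≤a] with R_A=10/9, M_A=5/3 = ((10/9)·(12/5)²/2 - (5/3)·(12/5))/2000 = -1/2500 rad
Load 4 — point force P=3 kN at a=3/2 m (b=L-a=9/2):
  θ_4 = Pa²(L-x)(2bL-(3b+a)(L-x))/(2L³EI)  [x>a] = 3·(3/2)²·(6-(12/5))·(2·(9/2)·6-(3·(9/2)+(3/2))·(6-(12/5)))/(2·6³·2000) = 0 rad
Superposition: θ = Σ θ_i = -2879/312500 rad ≈ -0.009213 rad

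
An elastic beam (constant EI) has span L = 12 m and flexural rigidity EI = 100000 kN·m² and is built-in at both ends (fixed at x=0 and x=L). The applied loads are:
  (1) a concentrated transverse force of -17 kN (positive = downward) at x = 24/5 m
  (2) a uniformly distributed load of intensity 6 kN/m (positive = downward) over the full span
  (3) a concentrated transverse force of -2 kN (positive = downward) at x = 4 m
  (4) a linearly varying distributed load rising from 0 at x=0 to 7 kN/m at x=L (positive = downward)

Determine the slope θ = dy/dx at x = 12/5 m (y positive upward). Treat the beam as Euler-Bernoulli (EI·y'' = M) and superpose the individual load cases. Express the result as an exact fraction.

Load 1 — point force P=-17 kN at a=24/5 m (b=L-a=36/5):
  θ_1 = -Pb²x(2aL-(3a+b)x)/(2L³EI)  [x≤a] = -(-17)·(36/5)²·(12/5)·(2·(24/5)·12-(3·(24/5)+(36/5))·(12/5))/(2·12³·100000) = 15147/39062500 rad
Load 2 — uniform load w=6 kN/m over full span:
  θ_2 = -wx(L-x)(L-2x)/(12EI) = -6·(12/5)·(12-(12/5))·(12-2·(12/5))/(12·100000) = -324/390625 rad
Load 3 — point force P=-2 kN at a=4 m (b=L-a=8):
  θ_3 = -Pb²x(2aL-(3a+b)x)/(2L³EI)  [x≤a] = -(-2)·8²·(12/5)·(2·4·12-(3·4+8)·(12/5))/(2·12³·100000) = 2/46875 rad
Load 4 — triangular load w₀=7 kN/m (0→w₀ over full span):
  θ_4 = -w₀(2x(L-x)(L-2x)(x+2L)+x²(L-x)²)/(120LEI) = -7·(2·(12/5)·(12-(12/5))·(12-2·(12/5))·((12/5)+2·12)+(12/5)²·(12-(12/5))²)/(120·12·100000) = -882/1953125 rad
Superposition: θ = Σ θ_i = -99679/117187500 rad ≈ -0.000851 rad

θ(12/5) = -99679/117187500 rad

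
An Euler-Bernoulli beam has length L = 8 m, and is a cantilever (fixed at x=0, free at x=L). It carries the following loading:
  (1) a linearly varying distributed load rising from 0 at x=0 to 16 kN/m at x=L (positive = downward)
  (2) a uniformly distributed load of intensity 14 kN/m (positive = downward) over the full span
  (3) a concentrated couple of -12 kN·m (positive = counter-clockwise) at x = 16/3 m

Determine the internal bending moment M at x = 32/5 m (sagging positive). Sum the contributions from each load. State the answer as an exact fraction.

M(32/5) = -13888/375 kN·m

Load 1 — triangular load w₀=16 kN/m (0→w₀ over full span):
  M_1 = w₀Lx/2 - w₀L²/3 - w₀x³/(6L) = 16·8·(32/5)/2 - 16·8²/3 - 16·(32/5)³/(6·8) = -7168/375 kN·m
Load 2 — uniform load w=14 kN/m over full span:
  M_2 = -w(L-x)²/2 = -14·(8-(32/5))²/2 = -448/25 kN·m
Load 3 — applied couple M₀=-12 kN·m at a=16/3 m (b=L-a=8/3):
  M_3 = 0  [x>a] = 0 kN·m
Superposition: M = Σ M_i = -13888/375 kN·m ≈ -37.034667 kN·m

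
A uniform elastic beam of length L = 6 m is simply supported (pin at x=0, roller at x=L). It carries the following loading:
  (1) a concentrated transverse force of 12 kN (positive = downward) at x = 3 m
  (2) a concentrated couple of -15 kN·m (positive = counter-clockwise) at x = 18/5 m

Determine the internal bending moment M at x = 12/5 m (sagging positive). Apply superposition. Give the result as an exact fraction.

M(12/5) = 42/5 kN·m

Load 1 — point force P=12 kN at a=3 m (b=L-a=3):
  M_1 = Pbx/L  [x≤a] = 12·3·(12/5)/6 = 72/5 kN·m
Load 2 — applied couple M₀=-15 kN·m at a=18/5 m (b=L-a=12/5):
  M_2 = M₀x/L  [x≤a] = (-15)·(12/5)/6 = -6 kN·m
Superposition: M = Σ M_i = 42/5 kN·m ≈ 8.400000 kN·m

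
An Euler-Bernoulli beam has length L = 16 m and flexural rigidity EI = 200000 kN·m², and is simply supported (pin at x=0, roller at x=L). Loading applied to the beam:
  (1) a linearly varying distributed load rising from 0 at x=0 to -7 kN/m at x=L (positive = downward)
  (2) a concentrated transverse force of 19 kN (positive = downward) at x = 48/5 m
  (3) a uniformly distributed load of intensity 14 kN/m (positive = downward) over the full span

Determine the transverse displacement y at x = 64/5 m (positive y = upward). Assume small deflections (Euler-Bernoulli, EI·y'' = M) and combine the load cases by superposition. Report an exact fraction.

Load 1 — triangular load w₀=-7 kN/m (0→w₀ over full span):
  y_1 = -w₀x(7L⁴-10L²x²+3x⁴)/(360LEI) = -(-7)·(64/5)·(7·16⁴-10·16²·(64/5)²+3·(64/5)⁴)/(360·16·200000) = 455168/48828125 m
Load 2 — point force P=19 kN at a=48/5 m (b=L-a=32/5):
  y_2 = -Pa(L-x)(2Lx-a²-x²)/(6LEI)  [x>a] = -19·(48/5)·(16-(64/5))·(2·16·(64/5)-(48/5)²-(64/5)²)/(6·16·200000) = -1824/390625 m
Load 3 — uniform load w=14 kN/m over full span:
  y_3 = -wx(L³-2Lx²+x³)/(24EI) = -14·(64/5)·(16³-2·16·(64/5)²+(64/5)³)/(24·200000) = -207872/5859375 m
Superposition: y = Σ y_i = -4515296/146484375 m ≈ -0.030824 m

y(64/5) = -4515296/146484375 m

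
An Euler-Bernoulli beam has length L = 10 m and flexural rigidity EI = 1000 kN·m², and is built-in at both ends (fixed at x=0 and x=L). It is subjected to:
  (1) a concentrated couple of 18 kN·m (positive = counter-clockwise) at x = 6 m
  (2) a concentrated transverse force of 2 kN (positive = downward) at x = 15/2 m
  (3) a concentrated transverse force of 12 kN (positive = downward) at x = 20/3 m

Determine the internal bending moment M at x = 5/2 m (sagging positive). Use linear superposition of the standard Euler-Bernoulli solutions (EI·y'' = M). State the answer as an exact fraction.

Load 1 — applied couple M₀=18 kN·m at a=6 m (b=L-a=4):
  M_1 = R_Ax - M_A  [x≤a] with R_A=324/125, M_A=144/25 = (324/125)·(5/2) - (144/25) = 18/25 kN·m
Load 2 — point force P=2 kN at a=15/2 m (b=L-a=5/2):
  M_2 = Pb²(3a+b)x/L³ - Pab²/L²  [x≤a] = 2·(5/2)²·(3·(15/2)+(5/2))·(5/2)/10³ - 2·(15/2)·(5/2)²/10² = -5/32 kN·m
Load 3 — point force P=12 kN at a=20/3 m (b=L-a=10/3):
  M_3 = Pb²(3a+b)x/L³ - Pab²/L²  [x≤a] = 12·(10/3)²·(3·(20/3)+(10/3))·(5/2)/10³ - 12·(20/3)·(10/3)²/10² = -10/9 kN·m
Superposition: M = Σ M_i = -3941/7200 kN·m ≈ -0.547361 kN·m

M(5/2) = -3941/7200 kN·m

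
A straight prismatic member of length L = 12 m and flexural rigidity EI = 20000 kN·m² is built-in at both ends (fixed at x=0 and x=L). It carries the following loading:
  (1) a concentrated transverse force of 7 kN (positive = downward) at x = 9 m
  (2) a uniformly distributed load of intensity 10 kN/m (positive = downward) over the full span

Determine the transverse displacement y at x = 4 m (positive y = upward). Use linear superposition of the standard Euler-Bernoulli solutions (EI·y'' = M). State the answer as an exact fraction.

y(4) = -893/40000 m

Load 1 — point force P=7 kN at a=9 m (b=L-a=3):
  y_1 = -Pb²x²(3aL-(3a+b)x)/(6L³EI)  [x≤a] = -7·3²·4²·(3·9·12-(3·9+3)·4)/(6·12³·20000) = -119/120000 m
Load 2 — uniform load w=10 kN/m over full span:
  y_2 = -wx²(L-x)²/(24EI) = -10·4²·(12-4)²/(24·20000) = -8/375 m
Superposition: y = Σ y_i = -893/40000 m ≈ -0.022325 m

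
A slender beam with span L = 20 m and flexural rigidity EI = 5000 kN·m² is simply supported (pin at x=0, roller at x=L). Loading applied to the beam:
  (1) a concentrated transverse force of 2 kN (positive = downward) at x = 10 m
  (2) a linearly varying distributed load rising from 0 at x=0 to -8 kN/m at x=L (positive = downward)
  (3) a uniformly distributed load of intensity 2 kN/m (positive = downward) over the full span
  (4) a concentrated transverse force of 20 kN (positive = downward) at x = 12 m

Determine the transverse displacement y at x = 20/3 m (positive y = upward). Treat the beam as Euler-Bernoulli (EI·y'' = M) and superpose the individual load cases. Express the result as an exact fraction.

Load 1 — point force P=2 kN at a=10 m (b=L-a=10):
  y_1 = -Pbx(L²-b²-x²)/(6LEI)  [x≤a] = -2·10·(20/3)·(20²-10²-(20/3)²)/(6·20·5000) = -23/405 m
Load 2 — triangular load w₀=-8 kN/m (0→w₀ over full span):
  y_2 = -w₀x(7L⁴-10L²x²+3x⁴)/(360LEI) = -(-8)·(20/3)·(7·20⁴-10·20²·(20/3)²+3·(20/3)⁴)/(360·20·5000) = 1024/729 m
Load 3 — uniform load w=2 kN/m over full span:
  y_3 = -wx(L³-2Lx²+x³)/(24EI) = -2·(20/3)·(20³-2·20·(20/3)²+(20/3)³)/(24·5000) = -176/243 m
Load 4 — point force P=20 kN at a=12 m (b=L-a=8):
  y_4 = -Pbx(L²-b²-x²)/(6LEI)  [x≤a] = -20·8·(20/3)·(20²-8²-(20/3)²)/(6·20·5000) = -5248/10125 m
Superposition: y = Σ y_i = 9593/91125 m ≈ 0.105273 m

y(20/3) = 9593/91125 m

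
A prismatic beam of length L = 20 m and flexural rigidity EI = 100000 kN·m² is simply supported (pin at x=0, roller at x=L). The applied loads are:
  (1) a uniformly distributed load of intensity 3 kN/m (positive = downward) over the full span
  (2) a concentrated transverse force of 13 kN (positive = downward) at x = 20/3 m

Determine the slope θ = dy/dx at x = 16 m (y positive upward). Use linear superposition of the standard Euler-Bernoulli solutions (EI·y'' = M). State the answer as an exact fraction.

θ(16) = 2567/253125 rad

Load 1 — uniform load w=3 kN/m over full span:
  θ_1 = -w(L³-6Lx²+4x³)/(24EI) = -3·(20³-6·20·16²+4·16³)/(24·100000) = 99/12500 rad
Load 2 — point force P=13 kN at a=20/3 m (b=L-a=40/3):
  θ_2 = -Pa(2L²-6Lx+3x²+a²)/(6LEI)  [x>a] = -13·(20/3)·(2·20²-6·20·16+3·16²+(20/3)²)/(6·20·100000) = 2249/1012500 rad
Superposition: θ = Σ θ_i = 2567/253125 rad ≈ 0.010141 rad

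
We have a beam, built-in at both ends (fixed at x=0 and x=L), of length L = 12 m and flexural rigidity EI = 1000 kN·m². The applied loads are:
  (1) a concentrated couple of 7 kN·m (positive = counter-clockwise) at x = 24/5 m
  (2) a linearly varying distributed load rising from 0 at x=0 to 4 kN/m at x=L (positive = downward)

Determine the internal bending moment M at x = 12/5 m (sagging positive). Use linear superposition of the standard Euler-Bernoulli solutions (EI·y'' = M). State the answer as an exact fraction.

M(12/5) = -189/125 kN·m

Load 1 — applied couple M₀=7 kN·m at a=24/5 m (b=L-a=36/5):
  M_1 = R_Ax - M_A  [x≤a] with R_A=21/25, M_A=21/25 = (21/25)·(12/5) - (21/25) = 147/125 kN·m
Load 2 — triangular load w₀=4 kN/m (0→w₀ over full span):
  M_2 = 3w₀Lx/20 - w₀L²/30 - w₀x³/(6L) = 3·4·12·(12/5)/20 - 4·12²/30 - 4·(12/5)³/(6·12) = -336/125 kN·m
Superposition: M = Σ M_i = -189/125 kN·m ≈ -1.512000 kN·m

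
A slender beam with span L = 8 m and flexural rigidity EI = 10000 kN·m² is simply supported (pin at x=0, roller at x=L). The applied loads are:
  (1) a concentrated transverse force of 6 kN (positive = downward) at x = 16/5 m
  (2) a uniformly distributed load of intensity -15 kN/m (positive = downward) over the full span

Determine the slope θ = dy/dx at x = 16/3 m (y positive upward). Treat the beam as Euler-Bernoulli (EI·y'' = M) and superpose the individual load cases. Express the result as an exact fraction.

θ(16/3) = -29764/2109375 rad

Load 1 — point force P=6 kN at a=16/5 m (b=L-a=24/5):
  θ_1 = -Pa(2L²-6Lx+3x²+a²)/(6LEI)  [x>a] = -6·(16/5)·(2·8²-6·8·(16/3)+3·(16/3)²+(16/5)²)/(6·8·10000) = 304/234375 rad
Load 2 — uniform load w=-15 kN/m over full span:
  θ_2 = -w(L³-6Lx²+4x³)/(24EI) = -(-15)·(8³-6·8·(16/3)²+4·(16/3)³)/(24·10000) = -52/3375 rad
Superposition: θ = Σ θ_i = -29764/2109375 rad ≈ -0.014110 rad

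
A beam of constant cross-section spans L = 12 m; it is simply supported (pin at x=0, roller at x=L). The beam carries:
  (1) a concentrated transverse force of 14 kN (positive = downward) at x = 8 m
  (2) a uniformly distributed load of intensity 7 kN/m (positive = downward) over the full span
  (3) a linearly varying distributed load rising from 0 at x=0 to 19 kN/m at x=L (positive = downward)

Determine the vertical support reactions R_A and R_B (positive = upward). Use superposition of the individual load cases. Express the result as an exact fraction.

Load 1 — point force P=14 kN at a=8 m (b=L-a=4):
  R_A = Pb/L = 14·4/12 = 14/3 kN
  R_B = Pa/L = 14·8/12 = 28/3 kN
Load 2 — uniform load w=7 kN/m over full span:
  R_A = wL/2 = 7·12/2 = 42 kN
  R_B = wL/2 = 7·12/2 = 42 kN
Load 3 — triangular load w₀=19 kN/m (0→w₀ over full span):
  R_A = w₀L/6 = 19·12/6 = 38 kN
  R_B = w₀L/3 = 19·12/3 = 76 kN
Superposition: R_A = 254/3 kN, R_B = 382/3 kN

R_A = 254/3 kN, R_B = 382/3 kN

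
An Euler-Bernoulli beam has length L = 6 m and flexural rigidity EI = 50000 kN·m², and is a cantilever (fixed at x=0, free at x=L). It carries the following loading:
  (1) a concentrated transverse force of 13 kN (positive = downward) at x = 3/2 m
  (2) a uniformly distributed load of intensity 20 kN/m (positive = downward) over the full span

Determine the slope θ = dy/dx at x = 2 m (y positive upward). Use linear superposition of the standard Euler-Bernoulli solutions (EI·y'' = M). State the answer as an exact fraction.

Load 1 — point force P=13 kN at a=3/2 m (b=L-a=9/2):
  θ_1 = -Pa²/(2EI)  [x>a] = -13·(3/2)²/(2·50000) = -117/400000 rad
Load 2 — uniform load w=20 kN/m over full span:
  θ_2 = -wx(x²-3Lx+3L²)/(6EI) = -20·2·(2²-3·6·2+3·6²)/(6·50000) = -19/1875 rad
Superposition: θ = Σ θ_i = -12511/1200000 rad ≈ -0.010426 rad

θ(2) = -12511/1200000 rad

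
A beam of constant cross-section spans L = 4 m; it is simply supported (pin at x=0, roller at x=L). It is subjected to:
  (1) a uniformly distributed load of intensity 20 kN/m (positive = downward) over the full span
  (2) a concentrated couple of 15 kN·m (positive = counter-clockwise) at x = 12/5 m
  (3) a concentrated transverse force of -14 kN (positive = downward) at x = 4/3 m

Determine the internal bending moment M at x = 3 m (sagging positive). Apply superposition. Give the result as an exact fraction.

Load 1 — uniform load w=20 kN/m over full span:
  M_1 = wx(L-x)/2 = 20·3·(4-3)/2 = 30 kN·m
Load 2 — applied couple M₀=15 kN·m at a=12/5 m (b=L-a=8/5):
  M_2 = M₀x/L - M₀  [x>a] = 15·3/4 - 15 = -15/4 kN·m
Load 3 — point force P=-14 kN at a=4/3 m (b=L-a=8/3):
  M_3 = Pa(L-x)/L  [x>a] = (-14)·(4/3)·(4-3)/4 = -14/3 kN·m
Superposition: M = Σ M_i = 259/12 kN·m ≈ 21.583333 kN·m

M(3) = 259/12 kN·m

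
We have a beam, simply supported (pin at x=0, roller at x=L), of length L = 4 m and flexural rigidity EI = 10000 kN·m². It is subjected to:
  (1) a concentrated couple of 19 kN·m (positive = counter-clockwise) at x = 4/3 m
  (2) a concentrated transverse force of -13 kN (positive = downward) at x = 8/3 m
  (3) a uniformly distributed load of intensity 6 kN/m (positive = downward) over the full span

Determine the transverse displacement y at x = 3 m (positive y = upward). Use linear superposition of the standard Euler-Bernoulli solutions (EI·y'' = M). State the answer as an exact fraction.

Load 1 — applied couple M₀=19 kN·m at a=4/3 m (b=L-a=8/3):
  y_1 = (M₀x³/(6L)-M₀(x-a)²/2+C₁x)/EI  [x>a] with C₁=M₀(3b²-L²)/(6L)=38/9 = (19·3³/(6·4)-19·(3-(4/3))²/2+(38/9)·3)/10000 = 551/720000 m
Load 2 — point force P=-13 kN at a=8/3 m (b=L-a=4/3):
  y_2 = -Pa(L-x)(2Lx-a²-x²)/(6LEI)  [x>a] = -(-13)·(8/3)·(4-3)·(2·4·3-(8/3)²-3²)/(6·4·10000) = 923/810000 m
Load 3 — uniform load w=6 kN/m over full span:
  y_3 = -wx(L³-2Lx²+x³)/(24EI) = -6·3·(4³-2·4·3²+3³)/(24·10000) = -57/40000 m
Superposition: y = Σ y_i = 3109/6480000 m ≈ 0.000480 m

y(3) = 3109/6480000 m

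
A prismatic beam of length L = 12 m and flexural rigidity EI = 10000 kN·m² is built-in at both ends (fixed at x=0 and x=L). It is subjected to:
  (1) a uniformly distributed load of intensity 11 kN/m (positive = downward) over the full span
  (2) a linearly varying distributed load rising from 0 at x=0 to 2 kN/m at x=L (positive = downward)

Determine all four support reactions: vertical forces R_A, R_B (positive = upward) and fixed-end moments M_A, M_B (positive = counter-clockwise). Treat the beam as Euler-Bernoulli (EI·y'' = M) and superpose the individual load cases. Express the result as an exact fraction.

R_A = 348/5 kN, M_A = 708/5 kN·m, R_B = 372/5 kN, M_B = -732/5 kN·m

Load 1 — uniform load w=11 kN/m over full span:
  R_A = wL/2 = 11·12/2 = 66 kN
  M_A = wL²/12 = 11·12²/12 = 132 kN·m
  R_B = wL/2 = 11·12/2 = 66 kN
  M_B = -wL²/12 = -11·12²/12 = -132 kN·m
Load 2 — triangular load w₀=2 kN/m (0→w₀ over full span):
  R_A = 3w₀L/20 = 3·2·12/20 = 18/5 kN
  M_A = w₀L²/30 = 2·12²/30 = 48/5 kN·m
  R_B = 7w₀L/20 = 7·2·12/20 = 42/5 kN
  M_B = -w₀L²/20 = -2·12²/20 = -72/5 kN·m
Superposition: R_A = 348/5 kN, M_A = 708/5 kN·m, R_B = 372/5 kN, M_B = -732/5 kN·m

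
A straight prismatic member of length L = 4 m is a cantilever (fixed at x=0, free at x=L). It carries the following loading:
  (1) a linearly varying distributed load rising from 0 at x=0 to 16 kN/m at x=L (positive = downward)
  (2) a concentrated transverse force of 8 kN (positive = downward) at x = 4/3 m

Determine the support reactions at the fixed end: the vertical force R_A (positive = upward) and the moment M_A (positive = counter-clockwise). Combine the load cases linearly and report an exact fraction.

R_A = 40 kN, M_A = 96 kN·m

Load 1 — triangular load w₀=16 kN/m (0→w₀ over full span):
  R_A = w₀L/2 = 16·4/2 = 32 kN
  M_A = w₀L²/3 = 16·4²/3 = 256/3 kN·m
Load 2 — point force P=8 kN at a=4/3 m (b=L-a=8/3):
  R_A = P = 8 kN
  M_A = Pa = 8·(4/3) = 32/3 kN·m
Superposition: R_A = 40 kN, M_A = 96 kN·m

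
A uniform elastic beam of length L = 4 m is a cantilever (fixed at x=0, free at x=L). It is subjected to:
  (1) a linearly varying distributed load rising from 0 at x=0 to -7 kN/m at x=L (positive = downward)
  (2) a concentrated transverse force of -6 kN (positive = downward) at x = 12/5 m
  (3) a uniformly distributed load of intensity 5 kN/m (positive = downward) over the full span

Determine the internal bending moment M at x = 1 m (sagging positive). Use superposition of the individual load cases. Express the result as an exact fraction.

Load 1 — triangular load w₀=-7 kN/m (0→w₀ over full span):
  M_1 = w₀Lx/2 - w₀L²/3 - w₀x³/(6L) = (-7)·4·1/2 - (-7)·4²/3 - (-7)·1³/(6·4) = 189/8 kN·m
Load 2 — point force P=-6 kN at a=12/5 m (b=L-a=8/5):
  M_2 = -P(a-x)  [x≤a] = -(-6)·((12/5)-1) = 42/5 kN·m
Load 3 — uniform load w=5 kN/m over full span:
  M_3 = -w(L-x)²/2 = -5·(4-1)²/2 = -45/2 kN·m
Superposition: M = Σ M_i = 381/40 kN·m ≈ 9.525000 kN·m

M(1) = 381/40 kN·m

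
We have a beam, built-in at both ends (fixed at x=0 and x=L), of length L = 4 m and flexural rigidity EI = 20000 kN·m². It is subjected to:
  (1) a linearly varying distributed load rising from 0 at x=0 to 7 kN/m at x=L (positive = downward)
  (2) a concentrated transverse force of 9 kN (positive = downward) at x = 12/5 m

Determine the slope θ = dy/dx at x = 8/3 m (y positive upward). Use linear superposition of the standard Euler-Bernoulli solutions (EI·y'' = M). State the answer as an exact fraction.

θ(8/3) = 11461/75937500 rad

Load 1 — triangular load w₀=7 kN/m (0→w₀ over full span):
  θ_1 = -w₀(2x(L-x)(L-2x)(x+2L)+x²(L-x)²)/(120LEI) = -7·(2·(8/3)·(4-(8/3))·(4-2·(8/3))·((8/3)+2·4)+(8/3)²·(4-(8/3))²)/(120·4·20000) = 49/759375 rad
Load 2 — point force P=9 kN at a=12/5 m (b=L-a=8/5):
  θ_2 = Pa²(L-x)(2bL-(3b+a)(L-x))/(2L³EI)  [x>a] = 9·(12/5)²·(4-(8/3))·(2·(8/5)·4-(3·(8/5)+(12/5))·(4-(8/3)))/(2·4³·20000) = 27/312500 rad
Superposition: θ = Σ θ_i = 11461/75937500 rad ≈ 0.000151 rad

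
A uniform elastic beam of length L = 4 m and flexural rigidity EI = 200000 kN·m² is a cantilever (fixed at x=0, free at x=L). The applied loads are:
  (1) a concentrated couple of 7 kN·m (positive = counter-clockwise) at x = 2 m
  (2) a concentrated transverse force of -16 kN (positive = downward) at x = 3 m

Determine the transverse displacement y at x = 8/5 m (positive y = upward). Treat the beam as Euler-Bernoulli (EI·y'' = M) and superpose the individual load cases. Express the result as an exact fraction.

Load 1 — applied couple M₀=7 kN·m at a=2 m (b=L-a=2):
  y_1 = M₀x²/(2EI)  [x≤a] = 7·(8/5)²/(2·200000) = 7/156250 m
Load 2 — point force P=-16 kN at a=3 m (b=L-a=1):
  y_2 = -Px²(3a-x)/(6EI)  [x≤a] = -(-16)·(8/5)²·(3·3-(8/5))/(6·200000) = 296/1171875 m
Superposition: y = Σ y_i = 697/2343750 m ≈ 0.000297 m

y(8/5) = 697/2343750 m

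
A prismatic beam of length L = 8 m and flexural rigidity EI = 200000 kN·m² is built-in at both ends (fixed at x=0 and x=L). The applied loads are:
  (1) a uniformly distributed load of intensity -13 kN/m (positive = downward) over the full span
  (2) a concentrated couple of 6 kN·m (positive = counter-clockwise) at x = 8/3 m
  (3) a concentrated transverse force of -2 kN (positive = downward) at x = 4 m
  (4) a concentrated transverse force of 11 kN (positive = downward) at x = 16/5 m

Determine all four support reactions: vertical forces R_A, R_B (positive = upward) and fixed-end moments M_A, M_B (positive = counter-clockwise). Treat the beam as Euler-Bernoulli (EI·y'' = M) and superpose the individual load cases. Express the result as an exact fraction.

Load 1 — uniform load w=-13 kN/m over full span:
  R_A = wL/2 = (-13)·8/2 = -52 kN
  M_A = wL²/12 = (-13)·8²/12 = -208/3 kN·m
  R_B = wL/2 = (-13)·8/2 = -52 kN
  M_B = -wL²/12 = -(-13)·8²/12 = 208/3 kN·m
Load 2 — applied couple M₀=6 kN·m at a=8/3 m (b=L-a=16/3):
  R_A = 6M₀ab/L³ = 6·6·(8/3)·(16/3)/8³ = 1 kN
  M_A = M₀b(2a-b)/L² = 6·(16/3)·(2·(8/3)-(16/3))/8² = 0 kN·m
  R_B = -6M₀ab/L³ = -6·6·(8/3)·(16/3)/8³ = -1 kN
  M_B = M₀a(2b-a)/L² = 6·(8/3)·(2·(16/3)-(8/3))/8² = 2 kN·m
Load 3 — point force P=-2 kN at a=4 m (b=L-a=4):
  R_A = Pb²(3a+b)/L³ = (-2)·4²·(3·4+4)/8³ = -1 kN
  M_A = Pab²/L² = (-2)·4·4²/8² = -2 kN·m
  R_B = Pa²(a+3b)/L³ = (-2)·4²·(4+3·4)/8³ = -1 kN
  M_B = -Pa²b/L² = -(-2)·4²·4/8² = 2 kN·m
Load 4 — point force P=11 kN at a=16/5 m (b=L-a=24/5):
  R_A = Pb²(3a+b)/L³ = 11·(24/5)²·(3·(16/5)+(24/5))/8³ = 891/125 kN
  M_A = Pab²/L² = 11·(16/5)·(24/5)²/8² = 1584/125 kN·m
  R_B = Pa²(a+3b)/L³ = 11·(16/5)²·((16/5)+3·(24/5))/8³ = 484/125 kN
  M_B = -Pa²b/L² = -11·(16/5)²·(24/5)/8² = -1056/125 kN·m
Superposition: R_A = -5609/125 kN, M_A = -21998/375 kN·m, R_B = -6266/125 kN, M_B = 24332/375 kN·m

R_A = -5609/125 kN, M_A = -21998/375 kN·m, R_B = -6266/125 kN, M_B = 24332/375 kN·m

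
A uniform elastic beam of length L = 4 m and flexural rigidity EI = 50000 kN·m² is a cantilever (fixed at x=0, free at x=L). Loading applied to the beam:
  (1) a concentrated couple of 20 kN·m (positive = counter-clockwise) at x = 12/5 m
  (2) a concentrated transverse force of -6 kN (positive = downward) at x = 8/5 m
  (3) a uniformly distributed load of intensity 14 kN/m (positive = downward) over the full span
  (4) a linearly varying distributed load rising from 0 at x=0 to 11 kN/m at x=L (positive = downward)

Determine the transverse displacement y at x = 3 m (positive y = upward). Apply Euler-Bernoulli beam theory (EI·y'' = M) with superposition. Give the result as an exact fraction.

y(3) = -1457899/200000000 m

Load 1 — applied couple M₀=20 kN·m at a=12/5 m (b=L-a=8/5):
  y_1 = M₀a(2x-a)/(2EI)  [x>a] = 20·(12/5)·(2·3-(12/5))/(2·50000) = 27/15625 m
Load 2 — point force P=-6 kN at a=8/5 m (b=L-a=12/5):
  y_2 = -Pa²(3x-a)/(6EI)  [x>a] = -(-6)·(8/5)²·(3·3-(8/5))/(6·50000) = 148/390625 m
Load 3 — uniform load w=14 kN/m over full span:
  y_3 = -wx²(x²-4Lx+6L²)/(24EI) = -14·3²·(3²-4·4·3+6·4²)/(24·50000) = -1197/200000 m
Load 4 — triangular load w₀=11 kN/m (0→w₀ over full span):
  y_4 = (w₀Lx³/12-w₀L²x²/6-w₀x⁵/(120L))/EI = (11·4·3³/12-11·4²·3²/6-11·3⁵/(120·4))/50000 = -27291/8000000 m
Superposition: y = Σ y_i = -1457899/200000000 m ≈ -0.007289 m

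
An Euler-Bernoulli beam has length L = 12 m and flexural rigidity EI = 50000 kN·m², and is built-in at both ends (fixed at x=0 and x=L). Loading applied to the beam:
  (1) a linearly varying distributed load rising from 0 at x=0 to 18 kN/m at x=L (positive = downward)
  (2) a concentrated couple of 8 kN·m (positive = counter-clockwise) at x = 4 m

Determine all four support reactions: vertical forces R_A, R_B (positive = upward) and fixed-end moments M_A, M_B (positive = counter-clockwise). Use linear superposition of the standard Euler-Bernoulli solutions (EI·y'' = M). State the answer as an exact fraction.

Load 1 — triangular load w₀=18 kN/m (0→w₀ over full span):
  R_A = 3w₀L/20 = 3·18·12/20 = 162/5 kN
  M_A = w₀L²/30 = 18·12²/30 = 432/5 kN·m
  R_B = 7w₀L/20 = 7·18·12/20 = 378/5 kN
  M_B = -w₀L²/20 = -18·12²/20 = -648/5 kN·m
Load 2 — applied couple M₀=8 kN·m at a=4 m (b=L-a=8):
  R_A = 6M₀ab/L³ = 6·8·4·8/12³ = 8/9 kN
  M_A = M₀b(2a-b)/L² = 8·8·(2·4-8)/12² = 0 kN·m
  R_B = -6M₀ab/L³ = -6·8·4·8/12³ = -8/9 kN
  M_B = M₀a(2b-a)/L² = 8·4·(2·8-4)/12² = 8/3 kN·m
Superposition: R_A = 1498/45 kN, M_A = 432/5 kN·m, R_B = 3362/45 kN, M_B = -1904/15 kN·m

R_A = 1498/45 kN, M_A = 432/5 kN·m, R_B = 3362/45 kN, M_B = -1904/15 kN·m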